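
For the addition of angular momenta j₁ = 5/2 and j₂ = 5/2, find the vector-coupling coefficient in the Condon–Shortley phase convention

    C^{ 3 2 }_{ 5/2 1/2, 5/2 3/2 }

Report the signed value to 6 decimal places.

√[7·2!3!3!/9! · 3!2!4!1!5!1!] = √(48)
  +(−1)^1/∏(1,1,1,3,2,0)! = -1/12  (running -1/12)
  +(−1)^2/∏(2,0,0,2,3,1)! = 1/24  (running -1/24)
⟨..|..⟩ = √(48)·(-1/24) = -0.288675

−√(1/12) ≈ -0.288675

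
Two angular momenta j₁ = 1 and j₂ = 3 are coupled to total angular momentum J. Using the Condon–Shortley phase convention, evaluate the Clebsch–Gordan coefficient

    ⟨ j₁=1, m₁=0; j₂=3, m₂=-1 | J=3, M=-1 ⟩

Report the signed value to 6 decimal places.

+√(1/12) = +0.288675

j₁+j₂−J=1  J+j₁−j₂=1  J−j₁+j₂=5  j₁+j₂+J+1=8
(j₁±m₁, j₂±m₂, J±M) = (1,1,2,4,2,4)
P² = 48
sum k=0..1:
  [0] +1/12 = 1/12
  [1] −1/24 = -1/24
S = 1/24
C² = P²·S² = 1/12 ; C = +0.288675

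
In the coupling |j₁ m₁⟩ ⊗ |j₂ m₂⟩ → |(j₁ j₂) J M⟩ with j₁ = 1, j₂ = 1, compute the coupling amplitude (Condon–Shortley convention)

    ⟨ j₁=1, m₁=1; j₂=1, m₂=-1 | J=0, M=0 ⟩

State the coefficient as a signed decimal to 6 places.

+√(1/3) = +0.577350

√[1·2!0!0!/3! · 2!0!0!2!0!0!] = √(4/3)
  +(−1)^0/∏(0,2,0,0,0,0)! = 1/2  (running 1/2)
⟨..|..⟩ = √(4/3)·(1/2) = +0.577350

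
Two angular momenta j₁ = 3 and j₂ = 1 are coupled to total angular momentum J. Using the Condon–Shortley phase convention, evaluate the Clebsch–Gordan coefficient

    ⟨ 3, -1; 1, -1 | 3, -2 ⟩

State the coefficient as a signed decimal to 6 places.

+0.645497

j₁+j₂−J=1  J+j₁−j₂=5  J−j₁+j₂=1  j₁+j₂+J+1=8
(j₁±m₁, j₂±m₂, J±M) = (2,4,0,2,1,5)
P² = 240
sum k=0..0:
  [0] +1/24 = 1/24
S = 1/24
C² = P²·S² = 5/12 ; C = +0.645497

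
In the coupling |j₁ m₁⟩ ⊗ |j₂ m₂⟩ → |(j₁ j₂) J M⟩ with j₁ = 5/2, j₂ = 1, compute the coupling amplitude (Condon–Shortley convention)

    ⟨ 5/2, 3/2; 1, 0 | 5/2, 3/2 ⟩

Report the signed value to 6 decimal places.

+0.507093

j₁+j₂−J=1  J+j₁−j₂=4  J−j₁+j₂=1  j₁+j₂+J+1=7
(j₁±m₁, j₂±m₂, J±M) = (4,1,1,1,4,1)
P² = 576/35
sum k=0..1:
  [0] +1/6 = 1/6
  [1] −1/24 = -1/24
S = 1/8
C² = P²·S² = 9/35 ; C = +0.507093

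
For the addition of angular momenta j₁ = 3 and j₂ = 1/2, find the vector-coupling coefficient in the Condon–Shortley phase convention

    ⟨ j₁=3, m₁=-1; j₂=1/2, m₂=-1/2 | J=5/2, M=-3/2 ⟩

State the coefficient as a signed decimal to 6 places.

+0.534522  (= +√(2/7))

√[6·1!5!0!/7! · 2!4!0!1!1!4!] = √(1152/7)
  +(−1)^0/∏(0,1,4,0,1,0)! = 1/24  (running 1/24)
⟨..|..⟩ = √(1152/7)·(1/24) = +0.534522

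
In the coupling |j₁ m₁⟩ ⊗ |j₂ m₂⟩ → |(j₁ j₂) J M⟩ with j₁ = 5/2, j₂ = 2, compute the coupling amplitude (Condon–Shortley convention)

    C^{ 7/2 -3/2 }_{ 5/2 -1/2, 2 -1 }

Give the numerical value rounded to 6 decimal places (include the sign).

+√(2/21) ≈ +0.308607

triangle: 1!·4!·3!/9! = 144/362880
(j±m)!: 2!·3!·1!·3!·2!·5! = 17280
prefactor² = (2J+1)·Δ·N² = 384/7
  k=0: +1/(0!·1!·3!·1!·1!·2!) = 1/12
  k=1: −1/(1!·0!·2!·0!·2!·3!) = -1/24
Σ = 1/24  ⇒  CG² = 384/7·1/24² = 2/21
CG = +√(2/21) = +0.308607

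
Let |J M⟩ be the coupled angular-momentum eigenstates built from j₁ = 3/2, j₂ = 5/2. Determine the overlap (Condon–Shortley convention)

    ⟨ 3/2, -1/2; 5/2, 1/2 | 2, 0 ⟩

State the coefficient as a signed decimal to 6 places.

√[5·2!1!3!/7! · 1!2!3!2!2!2!] = √(8/7)
  +(−1)^1/∏(1,1,1,2,0,1)! = -1/2  (running -1/2)
  +(−1)^2/∏(2,0,0,1,1,2)! = 1/4  (running -1/4)
⟨..|..⟩ = √(8/7)·(-1/4) = -0.267261

-0.267261  (= −√(1/14))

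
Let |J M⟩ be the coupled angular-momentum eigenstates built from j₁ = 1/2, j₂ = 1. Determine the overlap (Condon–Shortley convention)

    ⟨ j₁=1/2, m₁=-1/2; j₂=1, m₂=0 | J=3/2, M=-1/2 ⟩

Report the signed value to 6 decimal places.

+√(2/3) ≈ +0.816497

j₁+j₂−J=0  J+j₁−j₂=1  J−j₁+j₂=2  j₁+j₂+J+1=4
(j₁±m₁, j₂±m₂, J±M) = (0,1,1,1,1,2)
P² = 2/3
sum k=0..0:
  [0] +1/1 = 1
S = 1
C² = P²·S² = 2/3 ; C = +0.816497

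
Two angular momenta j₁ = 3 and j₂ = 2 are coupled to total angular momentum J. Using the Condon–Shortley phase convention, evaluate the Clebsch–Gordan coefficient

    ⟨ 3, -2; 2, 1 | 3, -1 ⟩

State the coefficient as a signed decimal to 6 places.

+√(1/4) ≈ +0.500000

√[7·2!4!2!/9! · 1!5!3!1!2!4!] = √(64)
  +(−1)^1/∏(1,1,4,2,0,0)! = -1/48  (running -1/48)
  +(−1)^2/∏(2,0,3,1,1,1)! = 1/12  (running 1/16)
⟨..|..⟩ = √(64)·(1/16) = +0.500000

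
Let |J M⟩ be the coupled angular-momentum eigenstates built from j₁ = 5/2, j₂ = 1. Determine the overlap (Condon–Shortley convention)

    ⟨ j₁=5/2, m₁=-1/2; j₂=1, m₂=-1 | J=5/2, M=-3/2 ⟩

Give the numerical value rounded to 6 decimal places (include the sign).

+√(16/35) ≈ +0.676123

j₁+j₂−J=1  J+j₁−j₂=4  J−j₁+j₂=1  j₁+j₂+J+1=7
(j₁±m₁, j₂±m₂, J±M) = (2,3,0,2,1,4)
P² = 576/35
sum k=0..0:
  [0] +1/6 = 1/6
S = 1/6
C² = P²·S² = 16/35 ; C = +0.676123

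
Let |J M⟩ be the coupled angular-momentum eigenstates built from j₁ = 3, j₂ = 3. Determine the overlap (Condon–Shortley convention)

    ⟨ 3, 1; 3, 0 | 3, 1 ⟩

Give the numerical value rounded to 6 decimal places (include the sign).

triangle: 3!*3!*3!/10! = 216/3628800
(j±m)!: 4!*2!*3!*3!*4!*2! = 82944
prefactor² = (2J+1)*Δ*N² = 864/25
  k=0: +1/(0!*3!*2!*3!*1!*0!) = 1/72
  k=1: −1/(1!*2!*1!*2!*2!*1!) = -1/8
  k=2: +1/(2!*1!*0!*1!*3!*2!) = 1/24
Σ = -5/72  ⇒  CG² = 864/25*(-5/72)² = 1/6
CG = −√(1/6) = -0.408248

-0.408248  (= −√(1/6))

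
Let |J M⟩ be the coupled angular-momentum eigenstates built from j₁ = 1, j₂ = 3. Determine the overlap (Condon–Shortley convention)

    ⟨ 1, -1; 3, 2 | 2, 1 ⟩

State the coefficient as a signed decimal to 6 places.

+0.690066  (= +√(10/21))

√[5·2!0!4!/7! · 0!2!5!1!3!1!] = √(480/7)
  +(−1)^2/∏(2,0,0,3,0,1)! = 1/12  (running 1/12)
⟨..|..⟩ = √(480/7)·(1/12) = +0.690066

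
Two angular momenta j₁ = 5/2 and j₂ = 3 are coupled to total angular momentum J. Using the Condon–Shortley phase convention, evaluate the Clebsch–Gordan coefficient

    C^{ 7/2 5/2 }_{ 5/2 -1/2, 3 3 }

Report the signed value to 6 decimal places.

j₁+j₂−J=2  J+j₁−j₂=3  J−j₁+j₂=4  j₁+j₂+J+1=10
(j₁±m₁, j₂±m₂, J±M) = (2,3,6,0,6,1)
P² = 27648/7
sum k=2..2:
  [2] +1/96 = 1/96
S = 1/96
C² = P²·S² = 3/7 ; C = +0.654654

+0.654654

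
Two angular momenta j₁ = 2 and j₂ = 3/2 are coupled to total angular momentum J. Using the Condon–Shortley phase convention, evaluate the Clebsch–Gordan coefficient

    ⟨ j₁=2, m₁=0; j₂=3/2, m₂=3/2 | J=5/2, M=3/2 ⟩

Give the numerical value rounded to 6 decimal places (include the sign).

−√(18/35) ≈ -0.717137

triangle: 1!×3!×2!/7! = 12/5040
(j±m)!: 2!×2!×3!×0!×4!×1! = 576
prefactor² = (2J+1)×Δ×N² = 288/35
  k=1: −1/(1!×0!×1!×2!×2!×0!) = -1/4
Σ = -1/4  ⇒  CG² = 288/35×(-1/4)² = 18/35
CG = −√(18/35) = -0.717137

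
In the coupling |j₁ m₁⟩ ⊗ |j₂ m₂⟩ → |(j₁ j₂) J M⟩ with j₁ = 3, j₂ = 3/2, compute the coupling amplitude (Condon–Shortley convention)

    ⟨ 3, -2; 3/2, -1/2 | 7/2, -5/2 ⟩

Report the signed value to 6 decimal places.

triangle: 1!×5!×2!/9! = 240/362880
(j±m)!: 1!×5!×1!×2!×1!×6! = 172800
prefactor² = (2J+1)×Δ×N² = 6400/7
  k=0: +1/(0!×1!×5!×1!×0!×1!) = 1/120
  k=1: −1/(1!×0!×4!×0!×1!×2!) = -1/48
Σ = -1/80  ⇒  CG² = 6400/7×(-1/80)² = 1/7
CG = −√(1/7) = -0.377964

−√(1/7) = -0.377964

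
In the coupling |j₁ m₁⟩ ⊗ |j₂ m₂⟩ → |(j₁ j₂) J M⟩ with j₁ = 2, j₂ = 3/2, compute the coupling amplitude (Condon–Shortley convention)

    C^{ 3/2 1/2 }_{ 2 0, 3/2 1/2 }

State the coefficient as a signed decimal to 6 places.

triangle: 2!·2!·1!/6! = 4/720
(j±m)!: 2!·2!·2!·1!·2!·1! = 16
prefactor² = (2J+1)·Δ·N² = 16/45
  k=1: −1/(1!·1!·1!·1!·1!·0!) = -1
  k=2: +1/(2!·0!·0!·0!·2!·1!) = 1/4
Σ = -3/4  ⇒  CG² = 16/45·(-3/4)² = 1/5
CG = −√(1/5) = -0.447214

-0.447214  (= −√(1/5))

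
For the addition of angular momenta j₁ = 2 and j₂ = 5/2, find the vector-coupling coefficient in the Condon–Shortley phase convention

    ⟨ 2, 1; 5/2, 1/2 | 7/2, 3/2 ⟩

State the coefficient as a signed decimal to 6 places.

+0.308607  (= +√(2/21))

triangle: 1!*3!*4!/9! = 144/362880
(j±m)!: 3!*1!*3!*2!*5!*2! = 17280
prefactor² = (2J+1)*Δ*N² = 384/7
  k=0: +1/(0!*1!*1!*3!*2!*1!) = 1/12
  k=1: −1/(1!*0!*0!*2!*3!*2!) = -1/24
Σ = 1/24  ⇒  CG² = 384/7*1/24² = 2/21
CG = +√(2/21) = +0.308607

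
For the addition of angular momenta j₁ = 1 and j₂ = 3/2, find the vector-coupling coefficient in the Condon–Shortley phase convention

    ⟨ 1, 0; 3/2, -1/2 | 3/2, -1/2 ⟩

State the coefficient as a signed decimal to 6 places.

+0.258199  (= +√(1/15))

j₁+j₂−J=1  J+j₁−j₂=1  J−j₁+j₂=2  j₁+j₂+J+1=5
(j₁±m₁, j₂±m₂, J±M) = (1,1,1,2,1,2)
P² = 4/15
sum k=0..1:
  [0] +1/1 = 1
  [1] −1/2 = -1/2
S = 1/2
C² = P²·S² = 1/15 ; C = +0.258199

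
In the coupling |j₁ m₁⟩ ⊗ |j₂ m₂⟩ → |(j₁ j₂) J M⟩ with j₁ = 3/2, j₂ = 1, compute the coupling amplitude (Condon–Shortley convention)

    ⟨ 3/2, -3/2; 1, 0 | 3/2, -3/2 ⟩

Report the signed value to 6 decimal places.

-0.774597

√[4·1!2!1!/5! · 0!3!1!1!0!3!] = √(12/5)
  +(−1)^1/∏(1,0,2,0,0,1)! = -1/2  (running -1/2)
⟨..|..⟩ = √(12/5)·(-1/2) = -0.774597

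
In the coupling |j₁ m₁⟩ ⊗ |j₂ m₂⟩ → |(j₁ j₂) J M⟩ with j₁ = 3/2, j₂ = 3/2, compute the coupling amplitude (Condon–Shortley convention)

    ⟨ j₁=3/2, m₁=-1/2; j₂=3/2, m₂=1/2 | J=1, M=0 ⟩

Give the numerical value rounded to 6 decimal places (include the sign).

−√(1/20) ≈ -0.223607

triangle: 2!×1!×1!/5! = 2/120
(j±m)!: 1!×2!×2!×1!×1!×1! = 4
prefactor² = (2J+1)×Δ×N² = 1/5
  k=1: −1/(1!×1!×1!×1!×0!×0!) = -1
  k=2: +1/(2!×0!×0!×0!×1!×1!) = 1/2
Σ = -1/2  ⇒  CG² = 1/5×(-1/2)² = 1/20
CG = −√(1/20) = -0.223607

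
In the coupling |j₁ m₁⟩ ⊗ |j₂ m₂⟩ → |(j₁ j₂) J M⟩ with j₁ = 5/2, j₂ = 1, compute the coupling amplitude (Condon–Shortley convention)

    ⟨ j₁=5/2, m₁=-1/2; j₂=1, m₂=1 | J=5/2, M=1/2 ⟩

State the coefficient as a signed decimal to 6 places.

triangle: 1!*4!*1!/7! = 24/5040
(j±m)!: 2!*3!*2!*0!*3!*2! = 288
prefactor² = (2J+1)*Δ*N² = 288/35
  k=1: −1/(1!*0!*2!*1!*2!*0!) = -1/4
Σ = -1/4  ⇒  CG² = 288/35*(-1/4)² = 18/35
CG = −√(18/35) = -0.717137

−√(18/35) = -0.717137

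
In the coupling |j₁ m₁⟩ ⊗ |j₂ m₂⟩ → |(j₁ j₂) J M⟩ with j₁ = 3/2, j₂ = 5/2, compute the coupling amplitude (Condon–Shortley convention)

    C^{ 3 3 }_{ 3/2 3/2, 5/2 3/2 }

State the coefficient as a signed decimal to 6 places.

√[7·1!2!4!/8! · 3!0!4!1!6!0!] = √(864)
  +(−1)^0/∏(0,1,0,4,2,0)! = 1/48  (running 1/48)
⟨..|..⟩ = √(864)·(1/48) = +0.612372

+√(3/8) ≈ +0.612372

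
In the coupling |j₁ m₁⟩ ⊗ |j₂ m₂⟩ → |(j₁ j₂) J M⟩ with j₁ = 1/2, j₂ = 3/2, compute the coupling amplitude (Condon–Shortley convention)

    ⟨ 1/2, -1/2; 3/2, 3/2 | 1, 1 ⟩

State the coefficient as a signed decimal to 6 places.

j₁+j₂−J=1  J+j₁−j₂=0  J−j₁+j₂=2  j₁+j₂+J+1=4
(j₁±m₁, j₂±m₂, J±M) = (0,1,3,0,2,0)
P² = 3
sum k=1..1:
  [1] −1/2 = -1/2
S = -1/2
C² = P²·S² = 3/4 ; C = -0.866025

-0.866025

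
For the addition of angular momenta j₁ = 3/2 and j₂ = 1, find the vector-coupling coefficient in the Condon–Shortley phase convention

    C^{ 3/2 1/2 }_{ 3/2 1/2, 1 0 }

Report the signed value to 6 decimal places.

+0.258199

triangle: 1!·2!·1!/5! = 2/120
(j±m)!: 2!·1!·1!·1!·2!·1! = 4
prefactor² = (2J+1)·Δ·N² = 4/15
  k=0: +1/(0!·1!·1!·1!·1!·0!) = 1
  k=1: −1/(1!·0!·0!·0!·2!·1!) = -1/2
Σ = 1/2  ⇒  CG² = 4/15·1/2² = 1/15
CG = +√(1/15) = +0.258199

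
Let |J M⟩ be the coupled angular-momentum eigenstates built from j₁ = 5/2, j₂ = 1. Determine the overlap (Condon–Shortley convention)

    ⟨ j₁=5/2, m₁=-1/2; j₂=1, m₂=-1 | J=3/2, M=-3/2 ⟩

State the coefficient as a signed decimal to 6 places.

j₁+j₂−J=2  J+j₁−j₂=3  J−j₁+j₂=0  j₁+j₂+J+1=6
(j₁±m₁, j₂±m₂, J±M) = (2,3,0,2,0,3)
P² = 48/5
sum k=0..0:
  [0] +1/12 = 1/12
S = 1/12
C² = P²·S² = 1/15 ; C = +0.258199

+√(1/15) = +0.258199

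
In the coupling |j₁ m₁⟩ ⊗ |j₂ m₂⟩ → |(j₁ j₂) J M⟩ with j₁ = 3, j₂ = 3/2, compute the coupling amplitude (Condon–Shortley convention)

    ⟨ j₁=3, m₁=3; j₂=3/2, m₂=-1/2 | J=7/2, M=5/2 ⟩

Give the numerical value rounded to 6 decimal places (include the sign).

+√(8/21) = +0.617213

triangle: 1!×5!×2!/9! = 240/362880
(j±m)!: 6!×0!×1!×2!×6!×1! = 1036800
prefactor² = (2J+1)×Δ×N² = 38400/7
  k=0: +1/(0!×1!×0!×1!×5!×1!) = 1/120
Σ = 1/120  ⇒  CG² = 38400/7×1/120² = 8/21
CG = +√(8/21) = +0.617213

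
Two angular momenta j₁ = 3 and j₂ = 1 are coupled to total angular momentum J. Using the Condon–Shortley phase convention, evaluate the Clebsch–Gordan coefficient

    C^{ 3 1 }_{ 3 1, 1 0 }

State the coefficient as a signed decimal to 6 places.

+0.288675  (= +√(1/12))

√[7·1!5!1!/8! · 4!2!1!1!4!2!] = √(48)
  +(−1)^0/∏(0,1,2,1,3,0)! = 1/12  (running 1/12)
  +(−1)^1/∏(1,0,1,0,4,1)! = -1/24  (running 1/24)
⟨..|..⟩ = √(48)·(1/24) = +0.288675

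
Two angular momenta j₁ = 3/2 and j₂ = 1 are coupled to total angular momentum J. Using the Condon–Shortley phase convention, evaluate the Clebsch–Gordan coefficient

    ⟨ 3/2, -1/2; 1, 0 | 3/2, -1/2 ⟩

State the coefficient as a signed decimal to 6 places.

j₁+j₂−J=1  J+j₁−j₂=2  J−j₁+j₂=1  j₁+j₂+J+1=5
(j₁±m₁, j₂±m₂, J±M) = (1,2,1,1,1,2)
P² = 4/15
sum k=0..1:
  [0] +1/2 = 1/2
  [1] −1/1 = -1
S = -1/2
C² = P²·S² = 1/15 ; C = -0.258199

−√(1/15) ≈ -0.258199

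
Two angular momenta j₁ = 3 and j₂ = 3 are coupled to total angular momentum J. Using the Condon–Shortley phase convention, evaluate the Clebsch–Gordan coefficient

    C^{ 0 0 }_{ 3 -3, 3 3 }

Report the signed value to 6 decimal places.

+0.377964

√[1·6!0!0!/7! · 0!6!6!0!0!0!] = √(518400/7)
  +(−1)^6/∏(6,0,0,0,0,0)! = 1/720  (running 1/720)
⟨..|..⟩ = √(518400/7)·(1/720) = +0.377964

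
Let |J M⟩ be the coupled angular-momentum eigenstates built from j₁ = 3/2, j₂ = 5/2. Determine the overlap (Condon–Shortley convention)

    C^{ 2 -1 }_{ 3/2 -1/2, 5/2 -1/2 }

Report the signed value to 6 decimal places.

√[5·2!1!3!/7! · 1!2!2!3!1!3!] = √(12/7)
  +(−1)^1/∏(1,1,1,1,0,2)! = -1/2  (running -1/2)
  +(−1)^2/∏(2,0,0,0,1,3)! = 1/12  (running -5/12)
⟨..|..⟩ = √(12/7)·(-5/12) = -0.545545

-0.545545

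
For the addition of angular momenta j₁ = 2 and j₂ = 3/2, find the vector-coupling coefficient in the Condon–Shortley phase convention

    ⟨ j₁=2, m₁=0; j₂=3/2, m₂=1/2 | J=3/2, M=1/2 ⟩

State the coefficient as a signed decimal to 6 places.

−√(1/5) = -0.447214

triangle: 2!×2!×1!/6! = 4/720
(j±m)!: 2!×2!×2!×1!×2!×1! = 16
prefactor² = (2J+1)×Δ×N² = 16/45
  k=1: −1/(1!×1!×1!×1!×1!×0!) = -1
  k=2: +1/(2!×0!×0!×0!×2!×1!) = 1/4
Σ = -3/4  ⇒  CG² = 16/45×(-3/4)² = 1/5
CG = −√(1/5) = -0.447214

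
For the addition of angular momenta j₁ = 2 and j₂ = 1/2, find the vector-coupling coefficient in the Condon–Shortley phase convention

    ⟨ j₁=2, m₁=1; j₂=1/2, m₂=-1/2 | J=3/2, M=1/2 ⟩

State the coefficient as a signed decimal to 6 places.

√[4·1!3!0!/5! · 3!1!0!1!2!1!] = √(12/5)
  +(−1)^0/∏(0,1,1,0,2,0)! = 1/2  (running 1/2)
⟨..|..⟩ = √(12/5)·(1/2) = +0.774597

+0.774597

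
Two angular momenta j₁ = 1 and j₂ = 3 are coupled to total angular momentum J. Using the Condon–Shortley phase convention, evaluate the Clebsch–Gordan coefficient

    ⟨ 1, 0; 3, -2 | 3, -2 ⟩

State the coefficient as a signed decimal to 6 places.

√[7·1!1!5!/8! · 1!1!1!5!1!5!] = √(300)
  +(−1)^0/∏(0,1,1,1,0,4)! = 1/24  (running 1/24)
  +(−1)^1/∏(1,0,0,0,1,5)! = -1/120  (running 1/30)
⟨..|..⟩ = √(300)·(1/30) = +0.577350

+√(1/3) ≈ +0.577350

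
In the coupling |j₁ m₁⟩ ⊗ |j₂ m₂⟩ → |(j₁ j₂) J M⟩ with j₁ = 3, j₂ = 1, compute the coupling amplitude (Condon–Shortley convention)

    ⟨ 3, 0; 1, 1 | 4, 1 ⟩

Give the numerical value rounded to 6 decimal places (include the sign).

+0.597614

triangle: 0!*6!*2!/9! = 1440/362880
(j±m)!: 3!*3!*2!*0!*5!*3! = 51840
prefactor² = (2J+1)*Δ*N² = 12960/7
  k=0: +1/(0!*0!*3!*2!*3!*0!) = 1/72
Σ = 1/72  ⇒  CG² = 12960/7*1/72² = 5/14
CG = +√(5/14) = +0.597614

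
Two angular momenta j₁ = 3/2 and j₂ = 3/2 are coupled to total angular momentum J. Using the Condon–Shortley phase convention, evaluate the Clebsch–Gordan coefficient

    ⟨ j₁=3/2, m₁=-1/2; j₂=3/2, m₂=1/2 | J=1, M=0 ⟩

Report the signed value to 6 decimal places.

j₁+j₂−J=2  J+j₁−j₂=1  J−j₁+j₂=1  j₁+j₂+J+1=5
(j₁±m₁, j₂±m₂, J±M) = (1,2,2,1,1,1)
P² = 1/5
sum k=1..2:
  [1] −1/1 = -1
  [2] +1/2 = 1/2
S = -1/2
C² = P²·S² = 1/20 ; C = -0.223607

-0.223607  (= −√(1/20))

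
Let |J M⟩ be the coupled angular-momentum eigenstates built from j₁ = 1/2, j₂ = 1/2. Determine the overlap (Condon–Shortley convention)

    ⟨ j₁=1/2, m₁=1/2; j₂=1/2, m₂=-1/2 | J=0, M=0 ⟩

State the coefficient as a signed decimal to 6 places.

+0.707107  (= +√(1/2))

triangle: 1!·0!·0!/2! = 1/2
(j±m)!: 1!·0!·0!·1!·0!·0! = 1
prefactor² = (2J+1)·Δ·N² = 1/2
  k=0: +1/(0!·1!·0!·0!·0!·0!) = 1
Σ = 1  ⇒  CG² = 1/2·1² = 1/2
CG = +√(1/2) = +0.707107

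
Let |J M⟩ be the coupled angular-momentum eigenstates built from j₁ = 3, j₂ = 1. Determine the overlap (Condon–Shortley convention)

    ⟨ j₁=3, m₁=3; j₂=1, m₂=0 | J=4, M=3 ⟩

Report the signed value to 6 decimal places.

+0.500000

triangle: 0!×6!×2!/9! = 1440/362880
(j±m)!: 6!×0!×1!×1!×7!×1! = 3628800
prefactor² = (2J+1)×Δ×N² = 129600
  k=0: +1/(0!×0!×0!×1!×6!×1!) = 1/720
Σ = 1/720  ⇒  CG² = 129600×1/720² = 1/4
CG = +√(1/4) = +0.500000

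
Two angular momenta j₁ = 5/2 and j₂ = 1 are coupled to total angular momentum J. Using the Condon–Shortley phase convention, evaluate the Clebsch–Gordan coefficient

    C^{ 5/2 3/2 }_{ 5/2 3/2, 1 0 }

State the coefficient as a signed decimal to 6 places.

+√(9/35) = +0.507093

√[6·1!4!1!/7! · 4!1!1!1!4!1!] = √(576/35)
  +(−1)^0/∏(0,1,1,1,3,0)! = 1/6  (running 1/6)
  +(−1)^1/∏(1,0,0,0,4,1)! = -1/24  (running 1/8)
⟨..|..⟩ = √(576/35)·(1/8) = +0.507093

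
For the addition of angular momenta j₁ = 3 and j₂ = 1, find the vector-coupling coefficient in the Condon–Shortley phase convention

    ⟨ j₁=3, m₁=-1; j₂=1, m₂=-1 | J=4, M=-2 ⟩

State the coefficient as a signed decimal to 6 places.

+0.731925

triangle: 0!·6!·2!/9! = 1440/362880
(j±m)!: 2!·4!·0!·2!·2!·6! = 138240
prefactor² = (2J+1)·Δ·N² = 34560/7
  k=0: +1/(0!·0!·4!·0!·2!·2!) = 1/96
Σ = 1/96  ⇒  CG² = 34560/7·1/96² = 15/28
CG = +√(15/28) = +0.731925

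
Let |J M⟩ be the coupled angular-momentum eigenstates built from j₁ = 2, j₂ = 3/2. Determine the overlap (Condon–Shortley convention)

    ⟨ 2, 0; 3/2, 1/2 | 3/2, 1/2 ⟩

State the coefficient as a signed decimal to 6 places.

-0.447214  (= −√(1/5))

√[4·2!2!1!/6! · 2!2!2!1!2!1!] = √(16/45)
  +(−1)^1/∏(1,1,1,1,1,0)! = -1  (running -1)
  +(−1)^2/∏(2,0,0,0,2,1)! = 1/4  (running -3/4)
⟨..|..⟩ = √(16/45)·(-3/4) = -0.447214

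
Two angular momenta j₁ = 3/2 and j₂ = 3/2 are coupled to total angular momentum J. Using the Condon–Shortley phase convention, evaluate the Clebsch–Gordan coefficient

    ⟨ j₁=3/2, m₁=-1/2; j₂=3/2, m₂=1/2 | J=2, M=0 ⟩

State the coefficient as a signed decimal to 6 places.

−√(1/4) = -0.500000

√[5·1!2!2!/6! · 1!2!2!1!2!2!] = √(4/9)
  +(−1)^0/∏(0,1,2,2,0,0)! = 1/4  (running 1/4)
  +(−1)^1/∏(1,0,1,1,1,1)! = -1  (running -3/4)
⟨..|..⟩ = √(4/9)·(-3/4) = -0.500000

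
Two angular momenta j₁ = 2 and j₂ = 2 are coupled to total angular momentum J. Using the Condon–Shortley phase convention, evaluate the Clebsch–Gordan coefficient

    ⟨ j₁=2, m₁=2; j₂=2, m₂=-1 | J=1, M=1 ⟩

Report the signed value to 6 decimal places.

+√(1/5) ≈ +0.447214

triangle: 3!·1!·1!/6! = 6/720
(j±m)!: 4!·0!·1!·3!·2!·0! = 288
prefactor² = (2J+1)·Δ·N² = 36/5
  k=0: +1/(0!·3!·0!·1!·1!·0!) = 1/6
Σ = 1/6  ⇒  CG² = 36/5·1/6² = 1/5
CG = +√(1/5) = +0.447214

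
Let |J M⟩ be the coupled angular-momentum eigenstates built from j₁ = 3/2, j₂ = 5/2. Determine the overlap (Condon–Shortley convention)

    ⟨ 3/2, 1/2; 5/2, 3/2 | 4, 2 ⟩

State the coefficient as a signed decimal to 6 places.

+0.731925  (= +√(15/28))

triangle: 0!·3!·5!/9! = 720/362880
(j±m)!: 2!·1!·4!·1!·6!·2! = 69120
prefactor² = (2J+1)·Δ·N² = 8640/7
  k=0: +1/(0!·0!·1!·4!·2!·1!) = 1/48
Σ = 1/48  ⇒  CG² = 8640/7·1/48² = 15/28
CG = +√(15/28) = +0.731925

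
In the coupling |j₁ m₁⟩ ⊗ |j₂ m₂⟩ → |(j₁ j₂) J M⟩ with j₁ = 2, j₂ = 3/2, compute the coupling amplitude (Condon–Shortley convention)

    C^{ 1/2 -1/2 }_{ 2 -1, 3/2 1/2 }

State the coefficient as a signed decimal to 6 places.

+0.547723

√[2·3!1!0!/5! · 1!3!2!1!0!1!] = √(6/5)
  +(−1)^2/∏(2,1,1,0,0,0)! = 1/2  (running 1/2)
⟨..|..⟩ = √(6/5)·(1/2) = +0.547723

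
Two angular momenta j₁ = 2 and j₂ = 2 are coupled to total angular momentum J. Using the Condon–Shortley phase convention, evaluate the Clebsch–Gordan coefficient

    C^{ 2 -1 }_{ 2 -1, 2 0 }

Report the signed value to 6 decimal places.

-0.267261  (= −√(1/14))

triangle: 2!·2!·2!/7! = 8/5040
(j±m)!: 1!·3!·2!·2!·1!·3! = 144
prefactor² = (2J+1)·Δ·N² = 8/7
  k=1: −1/(1!·1!·2!·1!·0!·1!) = -1/2
  k=2: +1/(2!·0!·1!·0!·1!·2!) = 1/4
Σ = -1/4  ⇒  CG² = 8/7·(-1/4)² = 1/14
CG = −√(1/14) = -0.267261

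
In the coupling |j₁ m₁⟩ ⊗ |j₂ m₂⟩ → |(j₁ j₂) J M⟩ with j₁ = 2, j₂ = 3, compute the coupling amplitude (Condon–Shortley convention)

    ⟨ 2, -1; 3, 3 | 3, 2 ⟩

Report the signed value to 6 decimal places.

j₁+j₂−J=2  J+j₁−j₂=2  J−j₁+j₂=4  j₁+j₂+J+1=9
(j₁±m₁, j₂±m₂, J±M) = (1,3,6,0,5,1)
P² = 960
sum k=2..2:
  [2] +1/48 = 1/48
S = 1/48
C² = P²·S² = 5/12 ; C = +0.645497

+0.645497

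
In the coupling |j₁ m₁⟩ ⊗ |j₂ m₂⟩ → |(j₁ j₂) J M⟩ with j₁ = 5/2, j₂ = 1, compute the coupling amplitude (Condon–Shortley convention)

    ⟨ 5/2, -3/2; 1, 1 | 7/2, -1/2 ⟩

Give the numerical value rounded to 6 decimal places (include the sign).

√[8·0!5!2!/8! · 1!4!2!0!3!4!] = √(2304/7)
  +(−1)^0/∏(0,0,4,2,1,0)! = 1/48  (running 1/48)
⟨..|..⟩ = √(2304/7)·(1/48) = +0.377964

+0.377964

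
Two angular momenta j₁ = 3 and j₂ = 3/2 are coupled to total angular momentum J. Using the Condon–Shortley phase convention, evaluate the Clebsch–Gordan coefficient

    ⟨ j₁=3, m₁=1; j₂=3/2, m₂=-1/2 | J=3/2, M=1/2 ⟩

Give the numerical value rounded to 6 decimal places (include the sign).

triangle: 3!·3!·0!/7! = 36/5040
(j±m)!: 4!·2!·1!·2!·2!·1! = 192
prefactor² = (2J+1)·Δ·N² = 192/35
  k=1: −1/(1!·2!·1!·0!·2!·0!) = -1/4
Σ = -1/4  ⇒  CG² = 192/35·(-1/4)² = 12/35
CG = −√(12/35) = -0.585540

-0.585540  (= −√(12/35))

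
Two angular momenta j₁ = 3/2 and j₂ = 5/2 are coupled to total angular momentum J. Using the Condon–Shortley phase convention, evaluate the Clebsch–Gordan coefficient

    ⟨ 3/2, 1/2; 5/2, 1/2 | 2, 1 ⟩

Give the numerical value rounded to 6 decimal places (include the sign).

−√(25/84) = -0.545545

triangle: 2!*1!*3!/7! = 12/5040
(j±m)!: 2!*1!*3!*2!*3!*1! = 144
prefactor² = (2J+1)*Δ*N² = 12/7
  k=0: +1/(0!*2!*1!*3!*0!*0!) = 1/12
  k=1: −1/(1!*1!*0!*2!*1!*1!) = -1/2
Σ = -5/12  ⇒  CG² = 12/7*(-5/12)² = 25/84
CG = −√(25/84) = -0.545545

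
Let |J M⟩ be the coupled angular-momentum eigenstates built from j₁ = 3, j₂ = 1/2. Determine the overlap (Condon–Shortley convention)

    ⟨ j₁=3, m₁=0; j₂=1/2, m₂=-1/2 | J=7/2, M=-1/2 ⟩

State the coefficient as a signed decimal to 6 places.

+√(4/7) ≈ +0.755929

j₁+j₂−J=0  J+j₁−j₂=6  J−j₁+j₂=1  j₁+j₂+J+1=8
(j₁±m₁, j₂±m₂, J±M) = (3,3,0,1,3,4)
P² = 5184/7
sum k=0..0:
  [0] +1/36 = 1/36
S = 1/36
C² = P²·S² = 4/7 ; C = +0.755929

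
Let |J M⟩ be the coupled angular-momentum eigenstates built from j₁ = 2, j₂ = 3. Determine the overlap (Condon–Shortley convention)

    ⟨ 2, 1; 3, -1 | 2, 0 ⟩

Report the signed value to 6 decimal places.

√[5·3!1!3!/8! · 3!1!2!4!2!2!] = √(36/7)
  +(−1)^0/∏(0,3,1,2,0,1)! = 1/12  (running 1/12)
  +(−1)^1/∏(1,2,0,1,1,2)! = -1/4  (running -1/6)
⟨..|..⟩ = √(36/7)·(-1/6) = -0.377964

-0.377964  (= −√(1/7))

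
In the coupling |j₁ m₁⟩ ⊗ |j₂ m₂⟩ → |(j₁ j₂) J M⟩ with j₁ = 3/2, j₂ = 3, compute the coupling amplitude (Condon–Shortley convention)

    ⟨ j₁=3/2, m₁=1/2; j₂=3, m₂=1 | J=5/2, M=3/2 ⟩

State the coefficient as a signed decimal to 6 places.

-0.591608

triangle: 2!×1!×4!/8! = 48/40320
(j±m)!: 2!×1!×4!×2!×4!×1! = 2304
prefactor² = (2J+1)×Δ×N² = 576/35
  k=0: +1/(0!×2!×1!×4!×0!×0!) = 1/48
  k=1: −1/(1!×1!×0!×3!×1!×1!) = -1/6
Σ = -7/48  ⇒  CG² = 576/35×(-7/48)² = 7/20
CG = −√(7/20) = -0.591608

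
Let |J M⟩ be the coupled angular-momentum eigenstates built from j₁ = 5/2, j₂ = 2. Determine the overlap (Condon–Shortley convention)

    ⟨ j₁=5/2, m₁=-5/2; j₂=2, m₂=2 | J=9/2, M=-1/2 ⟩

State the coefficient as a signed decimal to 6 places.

+0.089087

√[10·0!5!4!/10! · 0!5!4!0!4!5!] = √(460800/7)
  +(−1)^0/∏(0,0,5,4,0,0)! = 1/2880  (running 1/2880)
⟨..|..⟩ = √(460800/7)·(1/2880) = +0.089087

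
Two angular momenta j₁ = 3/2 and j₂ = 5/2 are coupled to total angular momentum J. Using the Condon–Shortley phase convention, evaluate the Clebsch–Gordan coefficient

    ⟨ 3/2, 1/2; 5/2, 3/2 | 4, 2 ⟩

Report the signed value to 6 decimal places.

+0.731925  (= +√(15/28))

j₁+j₂−J=0  J+j₁−j₂=3  J−j₁+j₂=5  j₁+j₂+J+1=9
(j₁±m₁, j₂±m₂, J±M) = (2,1,4,1,6,2)
P² = 8640/7
sum k=0..0:
  [0] +1/48 = 1/48
S = 1/48
C² = P²·S² = 15/28 ; C = +0.731925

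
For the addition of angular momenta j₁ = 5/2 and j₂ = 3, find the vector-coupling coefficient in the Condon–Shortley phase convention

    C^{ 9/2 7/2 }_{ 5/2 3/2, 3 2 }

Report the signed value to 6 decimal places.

−√(1/99) ≈ -0.100504

√[10·1!4!5!/11! · 4!1!5!1!8!1!] = √(921600/11)
  +(−1)^0/∏(0,1,1,5,3,0)! = 1/720  (running 1/720)
  +(−1)^1/∏(1,0,0,4,4,1)! = -1/576  (running -1/2880)
⟨..|..⟩ = √(921600/11)·(-1/2880) = -0.100504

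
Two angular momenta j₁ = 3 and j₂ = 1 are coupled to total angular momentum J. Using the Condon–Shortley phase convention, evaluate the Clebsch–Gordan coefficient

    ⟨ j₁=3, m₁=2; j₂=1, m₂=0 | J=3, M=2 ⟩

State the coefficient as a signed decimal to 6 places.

√[7·1!5!1!/8! · 5!1!1!1!5!1!] = √(300)
  +(−1)^0/∏(0,1,1,1,4,0)! = 1/24  (running 1/24)
  +(−1)^1/∏(1,0,0,0,5,1)! = -1/120  (running 1/30)
⟨..|..⟩ = √(300)·(1/30) = +0.577350

+0.577350  (= +√(1/3))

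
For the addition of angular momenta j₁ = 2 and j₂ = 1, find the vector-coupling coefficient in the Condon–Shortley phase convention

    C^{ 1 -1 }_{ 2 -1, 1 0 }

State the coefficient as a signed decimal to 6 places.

-0.547723  (= −√(3/10))

√[3·2!2!0!/5! · 1!3!1!1!0!2!] = √(6/5)
  +(−1)^1/∏(1,1,2,0,0,0)! = -1/2  (running -1/2)
⟨..|..⟩ = √(6/5)·(-1/2) = -0.547723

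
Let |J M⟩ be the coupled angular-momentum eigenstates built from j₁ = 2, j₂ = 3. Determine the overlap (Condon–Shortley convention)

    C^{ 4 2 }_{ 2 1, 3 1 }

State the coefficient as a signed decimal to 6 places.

triangle: 1!*3!*5!/10! = 720/3628800
(j±m)!: 3!*1!*4!*2!*6!*2! = 414720
prefactor² = (2J+1)*Δ*N² = 5184/7
  k=0: +1/(0!*1!*1!*4!*2!*1!) = 1/48
  k=1: −1/(1!*0!*0!*3!*3!*2!) = -1/72
Σ = 1/144  ⇒  CG² = 5184/7*1/144² = 1/28
CG = +√(1/28) = +0.188982

+√(1/28) = +0.188982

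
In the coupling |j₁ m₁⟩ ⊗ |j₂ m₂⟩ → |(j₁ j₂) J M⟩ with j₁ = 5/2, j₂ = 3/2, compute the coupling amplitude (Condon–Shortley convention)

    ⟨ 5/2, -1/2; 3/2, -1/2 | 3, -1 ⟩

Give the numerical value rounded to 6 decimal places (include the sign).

j₁+j₂−J=1  J+j₁−j₂=4  J−j₁+j₂=2  j₁+j₂+J+1=8
(j₁±m₁, j₂±m₂, J±M) = (2,3,1,2,2,4)
P² = 48/5
sum k=0..1:
  [0] +1/6 = 1/6
  [1] −1/8 = -1/8
S = 1/24
C² = P²·S² = 1/60 ; C = +0.129099

+√(1/60) = +0.129099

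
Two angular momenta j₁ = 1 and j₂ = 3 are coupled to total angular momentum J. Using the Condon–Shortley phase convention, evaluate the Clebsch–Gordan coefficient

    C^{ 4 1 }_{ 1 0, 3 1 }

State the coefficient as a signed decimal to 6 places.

triangle: 0!*2!*6!/9! = 1440/362880
(j±m)!: 1!*1!*4!*2!*5!*3! = 34560
prefactor² = (2J+1)*Δ*N² = 8640/7
  k=0: +1/(0!*0!*1!*4!*1!*2!) = 1/48
Σ = 1/48  ⇒  CG² = 8640/7*1/48² = 15/28
CG = +√(15/28) = +0.731925

+0.731925  (= +√(15/28))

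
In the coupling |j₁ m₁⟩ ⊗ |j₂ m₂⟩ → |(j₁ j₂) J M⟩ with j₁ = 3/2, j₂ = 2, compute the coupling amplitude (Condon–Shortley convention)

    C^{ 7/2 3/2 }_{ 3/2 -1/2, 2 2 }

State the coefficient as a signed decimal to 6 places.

+0.377964  (= +√(1/7))

triangle: 0!·3!·4!/8! = 144/40320
(j±m)!: 1!·2!·4!·0!·5!·2! = 11520
prefactor² = (2J+1)·Δ·N² = 2304/7
  k=0: +1/(0!·0!·2!·4!·1!·0!) = 1/48
Σ = 1/48  ⇒  CG² = 2304/7·1/48² = 1/7
CG = +√(1/7) = +0.377964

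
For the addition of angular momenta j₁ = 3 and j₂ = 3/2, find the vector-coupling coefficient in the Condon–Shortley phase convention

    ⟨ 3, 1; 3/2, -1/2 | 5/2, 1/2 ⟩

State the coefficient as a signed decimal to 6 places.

-0.119523

triangle: 2!*4!*1!/8! = 48/40320
(j±m)!: 4!*2!*1!*2!*3!*2! = 1152
prefactor² = (2J+1)*Δ*N² = 288/35
  k=0: +1/(0!*2!*2!*1!*2!*0!) = 1/8
  k=1: −1/(1!*1!*1!*0!*3!*1!) = -1/6
Σ = -1/24  ⇒  CG² = 288/35*(-1/24)² = 1/70
CG = −√(1/70) = -0.119523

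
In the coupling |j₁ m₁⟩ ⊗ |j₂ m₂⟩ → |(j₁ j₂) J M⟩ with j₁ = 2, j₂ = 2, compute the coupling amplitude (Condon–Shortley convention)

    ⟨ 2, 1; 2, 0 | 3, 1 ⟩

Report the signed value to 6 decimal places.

+√(1/5) = +0.447214

√[7·1!3!3!/8! · 3!1!2!2!4!2!] = √(36/5)
  +(−1)^0/∏(0,1,1,2,2,1)! = 1/4  (running 1/4)
  +(−1)^1/∏(1,0,0,1,3,2)! = -1/12  (running 1/6)
⟨..|..⟩ = √(36/5)·(1/6) = +0.447214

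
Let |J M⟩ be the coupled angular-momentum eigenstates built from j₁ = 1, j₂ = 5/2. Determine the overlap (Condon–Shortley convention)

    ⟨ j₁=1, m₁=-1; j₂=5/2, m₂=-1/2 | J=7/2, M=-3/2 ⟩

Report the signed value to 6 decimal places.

√[8·0!2!5!/8! · 0!2!2!3!2!5!] = √(1920/7)
  +(−1)^0/∏(0,0,2,2,0,3)! = 1/24  (running 1/24)
⟨..|..⟩ = √(1920/7)·(1/24) = +0.690066

+√(10/21) ≈ +0.690066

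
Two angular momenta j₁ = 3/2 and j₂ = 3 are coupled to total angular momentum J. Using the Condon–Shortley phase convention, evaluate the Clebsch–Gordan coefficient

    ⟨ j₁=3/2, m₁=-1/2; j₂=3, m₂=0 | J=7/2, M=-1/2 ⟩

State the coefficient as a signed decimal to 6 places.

-0.308607  (= −√(2/21))

triangle: 1!×2!×5!/9! = 240/362880
(j±m)!: 1!×2!×3!×3!×3!×4! = 10368
prefactor² = (2J+1)×Δ×N² = 384/7
  k=0: +1/(0!×1!×2!×3!×0!×2!) = 1/24
  k=1: −1/(1!×0!×1!×2!×1!×3!) = -1/12
Σ = -1/24  ⇒  CG² = 384/7×(-1/24)² = 2/21
CG = −√(2/21) = -0.308607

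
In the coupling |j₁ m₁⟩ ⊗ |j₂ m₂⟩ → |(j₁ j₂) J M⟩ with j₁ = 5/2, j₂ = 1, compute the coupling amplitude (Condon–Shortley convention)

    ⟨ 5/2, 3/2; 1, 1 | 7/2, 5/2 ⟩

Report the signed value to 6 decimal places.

√[8·0!5!2!/8! · 4!1!2!0!6!1!] = √(11520/7)
  +(−1)^0/∏(0,0,1,2,4,0)! = 1/48  (running 1/48)
⟨..|..⟩ = √(11520/7)·(1/48) = +0.845154

+0.845154  (= +√(5/7))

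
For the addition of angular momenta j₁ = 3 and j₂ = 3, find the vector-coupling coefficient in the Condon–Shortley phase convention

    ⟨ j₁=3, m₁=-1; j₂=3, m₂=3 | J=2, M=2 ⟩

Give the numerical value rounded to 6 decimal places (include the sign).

triangle: 4!*2!*2!/9! = 96/362880
(j±m)!: 2!*4!*6!*0!*4!*0! = 829440
prefactor² = (2J+1)*Δ*N² = 7680/7
  k=4: +1/(4!*0!*0!*2!*2!*0!) = 1/96
Σ = 1/96  ⇒  CG² = 7680/7*1/96² = 5/42
CG = +√(5/42) = +0.345033

+√(5/42) ≈ +0.345033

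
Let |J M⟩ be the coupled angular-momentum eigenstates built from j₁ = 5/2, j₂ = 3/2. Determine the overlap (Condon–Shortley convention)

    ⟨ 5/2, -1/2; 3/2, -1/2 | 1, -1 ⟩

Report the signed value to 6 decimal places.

triangle: 3!·2!·0!/6! = 12/720
(j±m)!: 2!·3!·1!·2!·0!·2! = 48
prefactor² = (2J+1)·Δ·N² = 12/5
  k=1: −1/(1!·2!·2!·0!·0!·0!) = -1/4
Σ = -1/4  ⇒  CG² = 12/5·(-1/4)² = 3/20
CG = −√(3/20) = -0.387298

−√(3/20) = -0.387298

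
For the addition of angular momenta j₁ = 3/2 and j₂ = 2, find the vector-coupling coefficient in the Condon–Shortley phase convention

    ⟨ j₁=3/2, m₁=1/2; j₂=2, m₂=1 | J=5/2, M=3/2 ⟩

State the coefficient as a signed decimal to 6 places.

−√(1/35) ≈ -0.169031

√[6·1!2!3!/7! · 2!1!3!1!4!1!] = √(144/35)
  +(−1)^0/∏(0,1,1,3,1,0)! = 1/6  (running 1/6)
  +(−1)^1/∏(1,0,0,2,2,1)! = -1/4  (running -1/12)
⟨..|..⟩ = √(144/35)·(-1/12) = -0.169031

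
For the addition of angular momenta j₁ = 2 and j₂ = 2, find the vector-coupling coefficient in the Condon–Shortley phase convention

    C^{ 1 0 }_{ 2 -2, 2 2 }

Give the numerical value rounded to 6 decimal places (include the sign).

−√(2/5) ≈ -0.632456

√[3·3!1!1!/6! · 0!4!4!0!1!1!] = √(72/5)
  +(−1)^3/∏(3,0,1,1,0,0)! = -1/6  (running -1/6)
⟨..|..⟩ = √(72/5)·(-1/6) = -0.632456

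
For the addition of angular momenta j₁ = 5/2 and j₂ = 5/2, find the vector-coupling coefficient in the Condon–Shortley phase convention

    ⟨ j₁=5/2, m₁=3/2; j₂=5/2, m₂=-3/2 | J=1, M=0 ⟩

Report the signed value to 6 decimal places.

−√(9/70) = -0.358569

j₁+j₂−J=4  J+j₁−j₂=1  J−j₁+j₂=1  j₁+j₂+J+1=7
(j₁±m₁, j₂±m₂, J±M) = (4,1,1,4,1,1)
P² = 288/35
sum k=0..1:
  [0] +1/24 = 1/24
  [1] −1/6 = -1/6
S = -1/8
C² = P²·S² = 9/70 ; C = -0.358569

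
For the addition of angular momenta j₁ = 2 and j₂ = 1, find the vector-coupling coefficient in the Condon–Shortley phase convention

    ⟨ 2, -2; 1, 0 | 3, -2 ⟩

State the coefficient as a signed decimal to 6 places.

+0.577350

j₁+j₂−J=0  J+j₁−j₂=4  J−j₁+j₂=2  j₁+j₂+J+1=7
(j₁±m₁, j₂±m₂, J±M) = (0,4,1,1,1,5)
P² = 192
sum k=0..0:
  [0] +1/24 = 1/24
S = 1/24
C² = P²·S² = 1/3 ; C = +0.577350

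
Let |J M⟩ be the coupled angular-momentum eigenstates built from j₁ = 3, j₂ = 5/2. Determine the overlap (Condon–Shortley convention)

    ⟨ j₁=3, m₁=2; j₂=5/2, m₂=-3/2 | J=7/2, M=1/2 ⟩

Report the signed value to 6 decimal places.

+0.563436

j₁+j₂−J=2  J+j₁−j₂=4  J−j₁+j₂=3  j₁+j₂+J+1=10
(j₁±m₁, j₂±m₂, J±M) = (5,1,1,4,4,3)
P² = 9216/35
sum k=0..1:
  [0] +1/24 = 1/24
  [1] −1/144 = -1/144
S = 5/144
C² = P²·S² = 20/63 ; C = +0.563436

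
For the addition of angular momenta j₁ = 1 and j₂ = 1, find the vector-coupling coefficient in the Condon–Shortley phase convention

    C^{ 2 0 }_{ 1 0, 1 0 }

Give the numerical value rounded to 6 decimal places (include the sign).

j₁+j₂−J=0  J+j₁−j₂=2  J−j₁+j₂=2  j₁+j₂+J+1=5
(j₁±m₁, j₂±m₂, J±M) = (1,1,1,1,2,2)
P² = 2/3
sum k=0..0:
  [0] +1/1 = 1
S = 1
C² = P²·S² = 2/3 ; C = +0.816497

+0.816497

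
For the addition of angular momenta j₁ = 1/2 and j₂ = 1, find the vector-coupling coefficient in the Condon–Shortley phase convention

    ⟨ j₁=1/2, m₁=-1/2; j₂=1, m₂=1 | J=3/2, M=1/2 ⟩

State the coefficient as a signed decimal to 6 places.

+0.577350  (= +√(1/3))

j₁+j₂−J=0  J+j₁−j₂=1  J−j₁+j₂=2  j₁+j₂+J+1=4
(j₁±m₁, j₂±m₂, J±M) = (0,1,2,0,2,1)
P² = 4/3
sum k=0..0:
  [0] +1/2 = 1/2
S = 1/2
C² = P²·S² = 1/3 ; C = +0.577350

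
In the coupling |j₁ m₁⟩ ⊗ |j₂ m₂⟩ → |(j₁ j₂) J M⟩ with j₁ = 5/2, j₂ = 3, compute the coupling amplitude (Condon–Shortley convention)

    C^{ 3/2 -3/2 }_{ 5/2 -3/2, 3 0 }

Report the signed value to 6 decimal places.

-0.414039  (= −√(6/35))

√[4·4!1!2!/8! · 1!4!3!3!0!3!] = √(864/35)
  +(−1)^3/∏(3,1,1,0,0,2)! = -1/12  (running -1/12)
⟨..|..⟩ = √(864/35)·(-1/12) = -0.414039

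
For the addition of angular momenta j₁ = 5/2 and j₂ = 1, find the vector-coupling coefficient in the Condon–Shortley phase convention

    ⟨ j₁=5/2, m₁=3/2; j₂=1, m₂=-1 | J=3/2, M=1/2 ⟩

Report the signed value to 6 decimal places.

+√(2/5) = +0.632456

√[4·2!3!0!/6! · 4!1!0!2!2!1!] = √(32/5)
  +(−1)^0/∏(0,2,1,0,2,0)! = 1/4  (running 1/4)
⟨..|..⟩ = √(32/5)·(1/4) = +0.632456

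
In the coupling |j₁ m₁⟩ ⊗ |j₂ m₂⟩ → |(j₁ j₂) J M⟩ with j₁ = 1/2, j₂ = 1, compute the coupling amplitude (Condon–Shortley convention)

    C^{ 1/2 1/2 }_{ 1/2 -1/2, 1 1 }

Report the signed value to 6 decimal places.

−√(2/3) = -0.816497

triangle: 1!·0!·1!/3! = 1/6
(j±m)!: 0!·1!·2!·0!·1!·0! = 2
prefactor² = (2J+1)·Δ·N² = 2/3
  k=1: −1/(1!·0!·0!·1!·0!·0!) = -1
Σ = -1  ⇒  CG² = 2/3·(-1)² = 2/3
CG = −√(2/3) = -0.816497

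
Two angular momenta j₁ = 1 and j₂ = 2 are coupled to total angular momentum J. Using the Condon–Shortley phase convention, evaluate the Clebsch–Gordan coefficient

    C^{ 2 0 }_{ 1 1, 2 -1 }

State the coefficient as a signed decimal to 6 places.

√[5·1!1!3!/6! · 2!0!1!3!2!2!] = √(2)
  +(−1)^0/∏(0,1,0,1,1,2)! = 1/2  (running 1/2)
⟨..|..⟩ = √(2)·(1/2) = +0.707107

+√(1/2) = +0.707107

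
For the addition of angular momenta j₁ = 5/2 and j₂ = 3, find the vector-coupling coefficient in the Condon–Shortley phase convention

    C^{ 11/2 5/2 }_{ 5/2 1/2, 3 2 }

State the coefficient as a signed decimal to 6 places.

j₁+j₂−J=0  J+j₁−j₂=5  J−j₁+j₂=6  j₁+j₂+J+1=12
(j₁±m₁, j₂±m₂, J±M) = (3,2,5,1,8,3)
P² = 8294400/11
sum k=0..0:
  [0] +1/1440 = 1/1440
S = 1/1440
C² = P²·S² = 4/11 ; C = +0.603023

+0.603023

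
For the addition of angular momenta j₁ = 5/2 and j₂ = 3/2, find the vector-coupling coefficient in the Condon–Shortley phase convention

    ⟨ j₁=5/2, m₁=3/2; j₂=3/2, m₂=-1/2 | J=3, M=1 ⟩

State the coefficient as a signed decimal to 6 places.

j₁+j₂−J=1  J+j₁−j₂=4  J−j₁+j₂=2  j₁+j₂+J+1=8
(j₁±m₁, j₂±m₂, J±M) = (4,1,1,2,4,2)
P² = 96/5
sum k=0..1:
  [0] +1/6 = 1/6
  [1] −1/48 = -1/48
S = 7/48
C² = P²·S² = 49/120 ; C = +0.639010

+0.639010  (= +√(49/120))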